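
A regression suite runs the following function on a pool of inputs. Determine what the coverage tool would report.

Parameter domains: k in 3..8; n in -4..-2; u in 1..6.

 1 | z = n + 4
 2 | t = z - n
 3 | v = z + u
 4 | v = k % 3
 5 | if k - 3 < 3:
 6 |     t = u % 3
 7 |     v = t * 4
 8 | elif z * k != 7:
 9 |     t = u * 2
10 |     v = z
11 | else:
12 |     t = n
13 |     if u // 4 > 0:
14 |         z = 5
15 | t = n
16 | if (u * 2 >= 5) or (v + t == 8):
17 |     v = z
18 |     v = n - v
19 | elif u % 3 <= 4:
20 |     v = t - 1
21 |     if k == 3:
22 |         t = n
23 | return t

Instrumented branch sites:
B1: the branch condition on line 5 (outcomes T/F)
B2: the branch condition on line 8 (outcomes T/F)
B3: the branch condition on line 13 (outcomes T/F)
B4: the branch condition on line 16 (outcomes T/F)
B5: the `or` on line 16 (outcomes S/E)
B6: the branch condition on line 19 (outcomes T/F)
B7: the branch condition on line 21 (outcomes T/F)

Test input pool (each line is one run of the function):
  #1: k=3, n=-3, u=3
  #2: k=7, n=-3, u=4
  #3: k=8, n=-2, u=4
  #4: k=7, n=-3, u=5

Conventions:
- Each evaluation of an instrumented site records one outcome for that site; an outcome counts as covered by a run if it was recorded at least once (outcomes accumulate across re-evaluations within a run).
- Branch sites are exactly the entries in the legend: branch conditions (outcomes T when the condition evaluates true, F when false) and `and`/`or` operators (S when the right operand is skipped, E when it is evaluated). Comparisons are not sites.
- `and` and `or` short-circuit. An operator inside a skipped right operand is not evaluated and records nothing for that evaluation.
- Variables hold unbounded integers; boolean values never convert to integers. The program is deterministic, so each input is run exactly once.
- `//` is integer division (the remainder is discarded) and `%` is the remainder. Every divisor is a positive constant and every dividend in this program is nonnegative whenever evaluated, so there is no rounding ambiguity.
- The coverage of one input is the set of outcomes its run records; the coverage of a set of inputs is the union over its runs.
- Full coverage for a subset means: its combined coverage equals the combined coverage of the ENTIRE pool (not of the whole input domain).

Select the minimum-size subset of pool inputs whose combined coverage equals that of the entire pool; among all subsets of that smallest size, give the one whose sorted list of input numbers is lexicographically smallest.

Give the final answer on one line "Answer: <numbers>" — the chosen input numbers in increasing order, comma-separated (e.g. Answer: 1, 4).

input #1 (k=3, n=-3, u=3): events B1->T, B5->S, B4->T; covers B1=T, B4=T, B5=S
input #2 (k=7, n=-3, u=4): events B1->F, B2->F, B3->T, B5->S, B4->T; covers B1=F, B2=F, B3=T, B4=T, B5=S
input #3 (k=8, n=-2, u=4): events B1->F, B2->T, B5->S, B4->T; covers B1=F, B2=T, B4=T, B5=S
input #4 (k=7, n=-3, u=5): events B1->F, B2->F, B3->T, B5->S, B4->T; covers B1=F, B2=F, B3=T, B4=T, B5=S
the full pool covers 7 outcomes: B1=T, B1=F, B2=T, B2=F, B3=T, B4=T, B5=S
size 1 is not enough: best union over all size-1 subsets is 5/7
size 2 is not enough: best union over all size-2 subsets is 6/7
inputs {1, 2, 3} (size 3) cover everything; no size-3 subset with a lexicographically smaller index list covers all 7

Answer: 1, 2, 3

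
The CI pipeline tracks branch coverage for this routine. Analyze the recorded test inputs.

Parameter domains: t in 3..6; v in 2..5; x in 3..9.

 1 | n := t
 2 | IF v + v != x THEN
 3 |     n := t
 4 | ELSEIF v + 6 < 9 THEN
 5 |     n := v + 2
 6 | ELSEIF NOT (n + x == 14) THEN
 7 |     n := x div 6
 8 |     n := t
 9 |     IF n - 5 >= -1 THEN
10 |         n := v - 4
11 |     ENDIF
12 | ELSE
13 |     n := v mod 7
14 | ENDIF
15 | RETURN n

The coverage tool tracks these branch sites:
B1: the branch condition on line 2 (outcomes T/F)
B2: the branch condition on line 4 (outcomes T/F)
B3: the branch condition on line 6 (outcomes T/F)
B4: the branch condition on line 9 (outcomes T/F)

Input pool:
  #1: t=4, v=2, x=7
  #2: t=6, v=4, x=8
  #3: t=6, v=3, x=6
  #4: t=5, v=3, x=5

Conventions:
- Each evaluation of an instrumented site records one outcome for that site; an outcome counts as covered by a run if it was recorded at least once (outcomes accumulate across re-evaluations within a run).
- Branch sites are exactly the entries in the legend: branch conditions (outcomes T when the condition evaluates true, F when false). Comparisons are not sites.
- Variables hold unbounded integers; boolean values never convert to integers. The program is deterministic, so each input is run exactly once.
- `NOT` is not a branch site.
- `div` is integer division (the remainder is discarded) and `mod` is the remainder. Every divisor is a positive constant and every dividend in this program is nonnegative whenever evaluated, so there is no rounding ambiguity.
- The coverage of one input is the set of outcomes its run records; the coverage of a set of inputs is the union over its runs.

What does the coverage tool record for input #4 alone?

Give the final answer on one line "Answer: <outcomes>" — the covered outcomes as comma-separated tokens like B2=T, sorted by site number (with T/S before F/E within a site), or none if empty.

Tracing the run of input #4 (t=5, v=3, x=5):
  B1->T
collecting distinct outcomes: B1=T

Answer: B1=T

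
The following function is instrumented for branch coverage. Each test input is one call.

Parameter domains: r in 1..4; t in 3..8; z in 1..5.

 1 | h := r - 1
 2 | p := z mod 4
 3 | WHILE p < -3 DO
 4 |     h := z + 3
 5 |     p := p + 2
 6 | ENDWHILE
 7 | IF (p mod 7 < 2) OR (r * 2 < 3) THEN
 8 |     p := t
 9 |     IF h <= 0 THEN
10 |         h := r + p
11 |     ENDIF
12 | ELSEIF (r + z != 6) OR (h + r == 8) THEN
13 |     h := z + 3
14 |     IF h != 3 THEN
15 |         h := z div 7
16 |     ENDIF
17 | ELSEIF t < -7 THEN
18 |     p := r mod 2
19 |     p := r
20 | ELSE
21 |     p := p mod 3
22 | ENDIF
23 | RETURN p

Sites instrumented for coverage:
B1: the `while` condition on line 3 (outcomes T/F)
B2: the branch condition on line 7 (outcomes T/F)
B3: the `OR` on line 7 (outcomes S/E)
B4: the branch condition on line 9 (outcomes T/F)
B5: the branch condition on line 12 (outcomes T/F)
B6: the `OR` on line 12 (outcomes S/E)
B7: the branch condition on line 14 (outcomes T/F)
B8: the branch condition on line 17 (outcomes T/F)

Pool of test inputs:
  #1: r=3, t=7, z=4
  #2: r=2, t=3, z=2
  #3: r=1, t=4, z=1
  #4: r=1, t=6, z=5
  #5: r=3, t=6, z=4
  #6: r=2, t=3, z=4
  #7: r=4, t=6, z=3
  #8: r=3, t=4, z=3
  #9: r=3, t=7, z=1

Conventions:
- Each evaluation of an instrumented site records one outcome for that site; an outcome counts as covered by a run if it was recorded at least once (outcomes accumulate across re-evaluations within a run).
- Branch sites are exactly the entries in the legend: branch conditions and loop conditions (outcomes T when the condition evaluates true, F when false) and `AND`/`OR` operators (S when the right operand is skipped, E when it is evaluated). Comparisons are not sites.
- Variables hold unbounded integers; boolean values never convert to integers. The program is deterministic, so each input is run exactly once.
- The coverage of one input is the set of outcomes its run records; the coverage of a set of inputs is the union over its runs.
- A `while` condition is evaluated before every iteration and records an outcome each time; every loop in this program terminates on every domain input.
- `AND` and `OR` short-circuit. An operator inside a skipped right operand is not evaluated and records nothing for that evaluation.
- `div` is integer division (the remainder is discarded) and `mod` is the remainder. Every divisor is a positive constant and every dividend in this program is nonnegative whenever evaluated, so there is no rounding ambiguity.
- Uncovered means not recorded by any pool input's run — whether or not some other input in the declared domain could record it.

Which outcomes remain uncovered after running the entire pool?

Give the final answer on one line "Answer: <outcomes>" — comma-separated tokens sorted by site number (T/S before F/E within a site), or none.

input #1, r=3, t=7, z=4: events B1->F, B3->S, B2->T, B4->F; outcomes B1=F, B2=T, B3=S, B4=F
input #2, r=2, t=3, z=2: events B1->F, B3->E, B2->F, B6->S, B5->T, B7->T; outcomes B1=F, B2=F, B3=E, B5=T, B6=S, B7=T
input #3, r=1, t=4, z=1: events B1->F, B3->S, B2->T, B4->T; outcomes B1=F, B2=T, B3=S, B4=T
input #4, r=1, t=6, z=5: events B1->F, B3->S, B2->T, B4->T; outcomes B1=F, B2=T, B3=S, B4=T
input #5, r=3, t=6, z=4: events B1->F, B3->S, B2->T, B4->F; outcomes B1=F, B2=T, B3=S, B4=F
input #6, r=2, t=3, z=4: events B1->F, B3->S, B2->T, B4->F; outcomes B1=F, B2=T, B3=S, B4=F
input #7, r=4, t=6, z=3: events B1->F, B3->E, B2->F, B6->S, B5->T, B7->T; outcomes B1=F, B2=F, B3=E, B5=T, B6=S, B7=T
input #8, r=3, t=4, z=3: events B1->F, B3->E, B2->F, B6->E, B5->F, B8->F; outcomes B1=F, B2=F, B3=E, B5=F, B6=E, B8=F
input #9, r=3, t=7, z=1: events B1->F, B3->S, B2->T, B4->F; outcomes B1=F, B2=T, B3=S, B4=F
union over the pool: B1=F, B2=T, B2=F, B3=S, B3=E, B4=T, B4=F, B5=T, B5=F, B6=S, B6=E, B7=T, B8=F
uncovered (3 of 16): B1=T, B7=F, B8=T

Answer: B1=T, B7=F, B8=T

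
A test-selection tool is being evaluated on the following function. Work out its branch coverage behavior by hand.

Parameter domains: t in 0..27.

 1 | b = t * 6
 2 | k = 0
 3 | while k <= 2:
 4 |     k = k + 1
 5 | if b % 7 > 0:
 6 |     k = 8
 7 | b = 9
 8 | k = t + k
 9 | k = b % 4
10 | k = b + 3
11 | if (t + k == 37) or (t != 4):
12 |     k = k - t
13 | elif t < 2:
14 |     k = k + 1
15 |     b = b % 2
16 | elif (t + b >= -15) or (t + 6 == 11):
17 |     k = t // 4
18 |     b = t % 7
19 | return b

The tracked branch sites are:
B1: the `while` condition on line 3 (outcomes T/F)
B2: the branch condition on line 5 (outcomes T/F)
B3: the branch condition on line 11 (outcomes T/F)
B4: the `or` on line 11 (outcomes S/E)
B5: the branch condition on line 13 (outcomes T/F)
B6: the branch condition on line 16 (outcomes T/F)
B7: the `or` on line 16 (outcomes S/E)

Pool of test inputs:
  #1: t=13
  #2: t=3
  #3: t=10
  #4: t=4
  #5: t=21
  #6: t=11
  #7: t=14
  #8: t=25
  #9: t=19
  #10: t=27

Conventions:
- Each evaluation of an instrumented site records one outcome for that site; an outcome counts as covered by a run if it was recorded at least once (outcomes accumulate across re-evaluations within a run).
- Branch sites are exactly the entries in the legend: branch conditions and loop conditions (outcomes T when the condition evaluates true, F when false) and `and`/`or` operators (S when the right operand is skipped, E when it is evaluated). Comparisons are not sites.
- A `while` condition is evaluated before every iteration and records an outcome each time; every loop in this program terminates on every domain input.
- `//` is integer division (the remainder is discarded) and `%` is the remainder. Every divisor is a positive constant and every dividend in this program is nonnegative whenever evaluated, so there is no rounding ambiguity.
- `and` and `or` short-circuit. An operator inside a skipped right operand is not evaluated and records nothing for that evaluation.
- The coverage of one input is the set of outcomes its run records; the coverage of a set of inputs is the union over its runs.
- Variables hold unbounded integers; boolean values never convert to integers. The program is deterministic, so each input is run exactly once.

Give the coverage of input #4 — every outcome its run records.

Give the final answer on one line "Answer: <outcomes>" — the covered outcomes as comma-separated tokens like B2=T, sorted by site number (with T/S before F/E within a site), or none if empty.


Running input #4 (t=4), event by event:
  B1->T, B1->T, B1->T, B1->F, B2->T, B4->E, B3->F, B5->F, B7->S, B6->T
collecting distinct outcomes: B1=T, B1=F, B2=T, B3=F, B4=E, B5=F, B6=T, B7=S
Answer: B1=T, B1=F, B2=T, B3=F, B4=E, B5=F, B6=T, B7=S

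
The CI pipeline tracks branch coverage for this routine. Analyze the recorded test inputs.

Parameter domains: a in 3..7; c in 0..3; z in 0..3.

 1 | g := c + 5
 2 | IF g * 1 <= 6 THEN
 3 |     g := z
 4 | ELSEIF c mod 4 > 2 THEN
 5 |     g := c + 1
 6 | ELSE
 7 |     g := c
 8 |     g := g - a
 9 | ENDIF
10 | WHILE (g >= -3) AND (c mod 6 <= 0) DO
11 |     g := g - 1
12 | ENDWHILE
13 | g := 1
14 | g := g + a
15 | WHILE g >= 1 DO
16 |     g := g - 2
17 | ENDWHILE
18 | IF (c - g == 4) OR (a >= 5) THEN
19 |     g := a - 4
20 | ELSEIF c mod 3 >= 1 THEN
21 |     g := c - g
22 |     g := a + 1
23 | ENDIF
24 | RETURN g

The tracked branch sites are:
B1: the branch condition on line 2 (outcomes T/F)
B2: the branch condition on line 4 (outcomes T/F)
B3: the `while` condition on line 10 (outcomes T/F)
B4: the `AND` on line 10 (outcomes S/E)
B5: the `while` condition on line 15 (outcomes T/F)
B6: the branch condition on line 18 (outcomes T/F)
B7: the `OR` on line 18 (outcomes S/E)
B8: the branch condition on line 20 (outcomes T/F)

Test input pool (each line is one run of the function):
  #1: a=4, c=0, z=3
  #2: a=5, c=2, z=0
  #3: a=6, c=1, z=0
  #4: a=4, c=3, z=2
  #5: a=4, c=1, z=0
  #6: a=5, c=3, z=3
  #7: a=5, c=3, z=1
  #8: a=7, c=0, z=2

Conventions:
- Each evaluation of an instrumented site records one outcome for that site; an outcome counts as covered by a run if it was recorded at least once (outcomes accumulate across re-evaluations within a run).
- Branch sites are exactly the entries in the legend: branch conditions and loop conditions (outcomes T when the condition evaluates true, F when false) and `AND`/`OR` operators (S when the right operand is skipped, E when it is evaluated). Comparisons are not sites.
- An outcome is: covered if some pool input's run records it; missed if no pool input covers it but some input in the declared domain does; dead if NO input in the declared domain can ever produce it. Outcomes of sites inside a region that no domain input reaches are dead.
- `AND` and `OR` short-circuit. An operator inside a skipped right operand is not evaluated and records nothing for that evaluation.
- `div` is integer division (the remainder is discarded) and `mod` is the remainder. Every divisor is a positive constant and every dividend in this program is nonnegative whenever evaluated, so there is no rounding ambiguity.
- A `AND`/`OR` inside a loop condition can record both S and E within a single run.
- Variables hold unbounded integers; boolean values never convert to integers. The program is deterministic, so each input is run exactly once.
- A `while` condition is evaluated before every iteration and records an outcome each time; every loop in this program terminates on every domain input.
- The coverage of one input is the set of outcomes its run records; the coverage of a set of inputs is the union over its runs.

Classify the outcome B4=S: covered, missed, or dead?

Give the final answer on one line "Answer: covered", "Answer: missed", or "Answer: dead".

B4=S is recorded by pool input(s) 1, 8 -> covered

Answer: covered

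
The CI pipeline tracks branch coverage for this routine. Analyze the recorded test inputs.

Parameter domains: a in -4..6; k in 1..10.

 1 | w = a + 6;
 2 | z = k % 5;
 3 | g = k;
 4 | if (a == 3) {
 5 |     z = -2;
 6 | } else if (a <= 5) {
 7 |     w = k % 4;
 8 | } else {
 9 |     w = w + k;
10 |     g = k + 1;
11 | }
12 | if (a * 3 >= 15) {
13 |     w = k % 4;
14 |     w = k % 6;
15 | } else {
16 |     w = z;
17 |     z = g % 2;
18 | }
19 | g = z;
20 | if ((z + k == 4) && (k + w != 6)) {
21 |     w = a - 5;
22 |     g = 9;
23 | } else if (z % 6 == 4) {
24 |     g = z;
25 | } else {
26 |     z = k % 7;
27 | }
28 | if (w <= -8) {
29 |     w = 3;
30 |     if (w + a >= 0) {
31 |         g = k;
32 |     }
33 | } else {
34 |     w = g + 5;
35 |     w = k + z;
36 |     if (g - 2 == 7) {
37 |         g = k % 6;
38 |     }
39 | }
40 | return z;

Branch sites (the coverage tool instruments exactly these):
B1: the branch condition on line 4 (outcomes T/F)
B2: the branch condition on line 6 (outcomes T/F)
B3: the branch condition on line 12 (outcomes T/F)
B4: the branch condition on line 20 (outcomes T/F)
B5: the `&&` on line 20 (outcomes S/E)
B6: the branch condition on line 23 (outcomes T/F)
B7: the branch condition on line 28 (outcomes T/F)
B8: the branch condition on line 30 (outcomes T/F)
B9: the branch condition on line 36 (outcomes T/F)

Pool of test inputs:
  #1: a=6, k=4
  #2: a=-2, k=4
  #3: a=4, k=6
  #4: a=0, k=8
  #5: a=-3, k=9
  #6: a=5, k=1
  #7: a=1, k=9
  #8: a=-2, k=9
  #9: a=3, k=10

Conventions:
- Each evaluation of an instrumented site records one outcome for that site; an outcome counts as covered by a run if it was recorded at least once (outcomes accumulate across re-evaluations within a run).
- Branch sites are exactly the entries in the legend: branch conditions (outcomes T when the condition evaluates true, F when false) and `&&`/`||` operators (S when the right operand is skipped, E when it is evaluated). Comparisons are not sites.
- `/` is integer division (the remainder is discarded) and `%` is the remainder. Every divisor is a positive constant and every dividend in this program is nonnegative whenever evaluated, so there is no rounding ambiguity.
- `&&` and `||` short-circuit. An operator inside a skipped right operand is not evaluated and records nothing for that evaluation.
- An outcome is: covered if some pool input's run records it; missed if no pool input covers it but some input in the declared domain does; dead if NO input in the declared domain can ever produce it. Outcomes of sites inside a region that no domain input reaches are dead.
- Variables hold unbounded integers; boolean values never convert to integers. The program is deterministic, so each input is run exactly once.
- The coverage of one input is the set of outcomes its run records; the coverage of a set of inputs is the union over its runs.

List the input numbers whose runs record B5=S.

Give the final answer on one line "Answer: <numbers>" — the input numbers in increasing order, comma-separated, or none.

input #1 (a=6, k=4): covers B5=S
input #2 (a=-2, k=4): misses B5=S
input #3 (a=4, k=6): covers B5=S
input #4 (a=0, k=8): covers B5=S
input #5 (a=-3, k=9): covers B5=S
input #6 (a=5, k=1): covers B5=S
input #7 (a=1, k=9): covers B5=S
input #8 (a=-2, k=9): covers B5=S
input #9 (a=3, k=10): covers B5=S

Answer: 1, 3, 4, 5, 6, 7, 8, 9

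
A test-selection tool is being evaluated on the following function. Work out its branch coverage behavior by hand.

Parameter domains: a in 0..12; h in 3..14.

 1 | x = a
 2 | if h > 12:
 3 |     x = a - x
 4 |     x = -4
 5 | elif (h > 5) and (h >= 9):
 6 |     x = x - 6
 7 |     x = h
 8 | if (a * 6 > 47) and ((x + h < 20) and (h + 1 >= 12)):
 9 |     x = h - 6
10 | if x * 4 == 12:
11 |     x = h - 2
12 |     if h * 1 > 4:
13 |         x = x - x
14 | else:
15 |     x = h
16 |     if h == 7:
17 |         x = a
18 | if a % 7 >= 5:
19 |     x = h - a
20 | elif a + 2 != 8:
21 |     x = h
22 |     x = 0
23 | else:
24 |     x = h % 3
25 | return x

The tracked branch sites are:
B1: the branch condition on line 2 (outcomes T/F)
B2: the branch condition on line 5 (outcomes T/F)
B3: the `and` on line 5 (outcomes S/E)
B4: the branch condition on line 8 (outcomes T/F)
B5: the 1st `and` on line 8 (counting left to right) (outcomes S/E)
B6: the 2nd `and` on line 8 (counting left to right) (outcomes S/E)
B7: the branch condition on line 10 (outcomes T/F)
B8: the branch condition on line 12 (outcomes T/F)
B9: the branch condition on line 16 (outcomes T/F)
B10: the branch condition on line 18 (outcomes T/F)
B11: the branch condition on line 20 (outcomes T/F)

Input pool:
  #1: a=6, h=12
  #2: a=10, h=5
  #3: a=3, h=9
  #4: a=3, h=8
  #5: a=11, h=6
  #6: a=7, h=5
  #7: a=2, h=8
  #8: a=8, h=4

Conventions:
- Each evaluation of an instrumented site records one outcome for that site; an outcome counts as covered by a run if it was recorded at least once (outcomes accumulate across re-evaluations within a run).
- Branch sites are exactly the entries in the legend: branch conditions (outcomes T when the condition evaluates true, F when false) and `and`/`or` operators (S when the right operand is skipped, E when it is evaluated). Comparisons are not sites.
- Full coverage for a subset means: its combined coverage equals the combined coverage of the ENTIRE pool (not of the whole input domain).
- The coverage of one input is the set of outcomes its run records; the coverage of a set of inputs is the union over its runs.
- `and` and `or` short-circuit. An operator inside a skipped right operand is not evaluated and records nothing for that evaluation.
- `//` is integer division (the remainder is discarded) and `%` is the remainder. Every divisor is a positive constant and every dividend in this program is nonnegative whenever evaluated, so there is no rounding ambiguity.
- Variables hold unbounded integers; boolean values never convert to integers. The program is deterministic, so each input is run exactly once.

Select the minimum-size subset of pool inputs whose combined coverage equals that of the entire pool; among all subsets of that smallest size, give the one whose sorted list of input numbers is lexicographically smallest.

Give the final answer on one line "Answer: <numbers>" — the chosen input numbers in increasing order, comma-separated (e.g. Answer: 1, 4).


test 1 (a=6, h=12) fires B1->F, B3->E, B2->T, B5->S, B4->F, B7->F, B9->F, B10->T; hits B1=F, B2=T, B3=E, B4=F, B5=S, B7=F, B9=F, B10=T
test 2 (a=10, h=5) fires B1->F, B3->S, B2->F, B5->E, B6->E, B4->F, B7->F, B9->F, B10->F, B11->T; hits B1=F, B2=F, B3=S, B4=F, B5=E, B6=E, B7=F, B9=F, B10=F, B11=T
test 3 (a=3, h=9) fires B1->F, B3->E, B2->T, B5->S, B4->F, B7->F, B9->F, B10->F, B11->T; hits B1=F, B2=T, B3=E, B4=F, B5=S, B7=F, B9=F, B10=F, B11=T
test 4 (a=3, h=8) fires B1->F, B3->E, B2->F, B5->S, B4->F, B7->T, B8->T, B10->F, B11->T; hits B1=F, B2=F, B3=E, B4=F, B5=S, B7=T, B8=T, B10=F, B11=T
test 5 (a=11, h=6) fires B1->F, B3->E, B2->F, B5->E, B6->E, B4->F, B7->F, B9->F, B10->F, B11->T; hits B1=F, B2=F, B3=E, B4=F, B5=E, B6=E, B7=F, B9=F, B10=F, B11=T
test 6 (a=7, h=5) fires B1->F, B3->S, B2->F, B5->S, B4->F, B7->F, B9->F, B10->F, B11->T; hits B1=F, B2=F, B3=S, B4=F, B5=S, B7=F, B9=F, B10=F, B11=T
test 7 (a=2, h=8) fires B1->F, B3->E, B2->F, B5->S, B4->F, B7->F, B9->F, B10->F, B11->T; hits B1=F, B2=F, B3=E, B4=F, B5=S, B7=F, B9=F, B10=F, B11=T
test 8 (a=8, h=4) fires B1->F, B3->S, B2->F, B5->E, B6->E, B4->F, B7->F, B9->F, B10->F, B11->T; hits B1=F, B2=F, B3=S, B4=F, B5=E, B6=E, B7=F, B9=F, B10=F, B11=T
together the pool reaches 16 outcomes: B1=F, B2=T, B2=F, B3=S, B3=E, B4=F, B5=S, B5=E, B6=E, B7=T, B7=F, B8=T, B9=F, B10=T, B10=F, B11=T
no size-1 subset reaches all 16 outcomes (best union: 10/16)
no size-2 subset reaches all 16 outcomes (best union: 14/16)
inputs {1, 2, 4} (size 3) cover everything; no size-3 subset with a lexicographically smaller index list covers all 16
Answer: 1, 2, 4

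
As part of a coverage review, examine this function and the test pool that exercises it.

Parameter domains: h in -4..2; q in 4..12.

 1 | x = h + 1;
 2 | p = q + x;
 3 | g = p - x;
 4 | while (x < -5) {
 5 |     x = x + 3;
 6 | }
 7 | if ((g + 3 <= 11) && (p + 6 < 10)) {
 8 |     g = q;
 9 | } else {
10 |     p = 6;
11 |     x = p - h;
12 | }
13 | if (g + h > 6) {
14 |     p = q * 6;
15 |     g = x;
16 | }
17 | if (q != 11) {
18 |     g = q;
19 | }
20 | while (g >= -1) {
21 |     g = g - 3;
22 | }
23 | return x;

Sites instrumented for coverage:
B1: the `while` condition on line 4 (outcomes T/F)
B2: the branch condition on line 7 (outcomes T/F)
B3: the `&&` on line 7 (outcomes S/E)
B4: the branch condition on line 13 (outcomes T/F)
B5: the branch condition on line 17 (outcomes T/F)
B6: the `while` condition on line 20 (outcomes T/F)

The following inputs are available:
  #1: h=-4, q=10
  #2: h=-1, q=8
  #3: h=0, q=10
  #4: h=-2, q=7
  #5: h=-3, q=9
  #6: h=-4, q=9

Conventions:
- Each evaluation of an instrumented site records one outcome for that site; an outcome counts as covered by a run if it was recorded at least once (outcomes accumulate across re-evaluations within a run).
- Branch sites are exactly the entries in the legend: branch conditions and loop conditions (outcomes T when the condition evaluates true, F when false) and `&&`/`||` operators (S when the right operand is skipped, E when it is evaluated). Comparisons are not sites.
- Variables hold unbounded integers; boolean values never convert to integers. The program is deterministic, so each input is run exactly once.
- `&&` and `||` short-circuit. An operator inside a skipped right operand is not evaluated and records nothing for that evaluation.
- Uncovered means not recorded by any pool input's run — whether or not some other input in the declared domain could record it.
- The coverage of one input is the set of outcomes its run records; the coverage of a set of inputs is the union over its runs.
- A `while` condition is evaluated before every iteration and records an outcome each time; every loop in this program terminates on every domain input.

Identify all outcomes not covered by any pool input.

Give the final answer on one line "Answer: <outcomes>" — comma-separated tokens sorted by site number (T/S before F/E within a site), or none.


run #1 (h=-4, q=10) runs B1->F, B3->S, B2->F, B4->F, B5->T, B6->T, B6->T, B6->T, B6->T, B6->F; records B1=F, B2=F, B3=S, B4=F, B5=T, B6=T, B6=F
run #2 (h=-1, q=8) runs B1->F, B3->E, B2->F, B4->T, B5->T, B6->T, B6->T, B6->T, B6->T, B6->F; records B1=F, B2=F, B3=E, B4=T, B5=T, B6=T, B6=F
run #3 (h=0, q=10) runs B1->F, B3->S, B2->F, B4->T, B5->T, B6->T, B6->T, B6->T, B6->T, B6->F; records B1=F, B2=F, B3=S, B4=T, B5=T, B6=T, B6=F
run #4 (h=-2, q=7) runs B1->F, B3->E, B2->F, B4->F, B5->T, B6->T, B6->T, B6->T, B6->F; records B1=F, B2=F, B3=E, B4=F, B5=T, B6=T, B6=F
run #5 (h=-3, q=9) runs B1->F, B3->S, B2->F, B4->F, B5->T, B6->T, B6->T, B6->T, B6->T, B6->F; records B1=F, B2=F, B3=S, B4=F, B5=T, B6=T, B6=F
run #6 (h=-4, q=9) runs B1->F, B3->S, B2->F, B4->F, B5->T, B6->T, B6->T, B6->T, B6->T, B6->F; records B1=F, B2=F, B3=S, B4=F, B5=T, B6=T, B6=F
union over the pool: B1=F, B2=F, B3=S, B3=E, B4=T, B4=F, B5=T, B6=T, B6=F
uncovered (3 of 12): B1=T, B2=T, B5=F
Answer: B1=T, B2=T, B5=F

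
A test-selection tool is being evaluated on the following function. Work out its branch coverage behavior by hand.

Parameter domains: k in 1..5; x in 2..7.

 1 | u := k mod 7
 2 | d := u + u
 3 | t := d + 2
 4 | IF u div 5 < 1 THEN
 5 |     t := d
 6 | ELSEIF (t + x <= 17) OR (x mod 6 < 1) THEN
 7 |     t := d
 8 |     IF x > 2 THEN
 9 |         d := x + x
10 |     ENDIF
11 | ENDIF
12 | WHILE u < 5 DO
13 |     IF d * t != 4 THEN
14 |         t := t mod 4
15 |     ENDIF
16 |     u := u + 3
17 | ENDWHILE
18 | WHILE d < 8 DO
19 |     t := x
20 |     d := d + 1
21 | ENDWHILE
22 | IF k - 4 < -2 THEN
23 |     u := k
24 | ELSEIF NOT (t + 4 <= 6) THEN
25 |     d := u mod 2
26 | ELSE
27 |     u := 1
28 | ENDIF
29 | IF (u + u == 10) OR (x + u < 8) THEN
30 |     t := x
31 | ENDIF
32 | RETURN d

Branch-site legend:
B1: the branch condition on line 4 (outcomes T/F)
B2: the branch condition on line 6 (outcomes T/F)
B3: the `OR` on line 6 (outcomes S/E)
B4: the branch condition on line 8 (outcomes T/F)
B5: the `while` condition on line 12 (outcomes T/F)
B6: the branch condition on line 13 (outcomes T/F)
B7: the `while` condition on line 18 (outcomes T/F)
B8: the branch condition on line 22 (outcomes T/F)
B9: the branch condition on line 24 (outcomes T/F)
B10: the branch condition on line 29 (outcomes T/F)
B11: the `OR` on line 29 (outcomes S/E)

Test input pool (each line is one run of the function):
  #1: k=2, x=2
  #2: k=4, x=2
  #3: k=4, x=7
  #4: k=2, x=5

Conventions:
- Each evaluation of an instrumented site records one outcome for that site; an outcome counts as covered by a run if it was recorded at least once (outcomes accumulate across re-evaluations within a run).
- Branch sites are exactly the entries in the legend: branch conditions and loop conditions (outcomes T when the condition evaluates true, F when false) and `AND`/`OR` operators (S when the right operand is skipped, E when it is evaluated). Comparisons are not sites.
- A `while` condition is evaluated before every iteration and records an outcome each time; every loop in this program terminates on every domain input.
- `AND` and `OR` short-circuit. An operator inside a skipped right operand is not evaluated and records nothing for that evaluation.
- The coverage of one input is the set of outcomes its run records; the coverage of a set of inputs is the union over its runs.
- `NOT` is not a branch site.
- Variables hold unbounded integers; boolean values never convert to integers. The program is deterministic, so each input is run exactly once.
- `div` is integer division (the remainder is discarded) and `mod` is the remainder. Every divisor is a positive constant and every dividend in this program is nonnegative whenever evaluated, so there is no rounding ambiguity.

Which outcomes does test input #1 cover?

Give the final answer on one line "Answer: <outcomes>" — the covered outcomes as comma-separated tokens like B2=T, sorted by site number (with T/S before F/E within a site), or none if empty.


Running input #1 (k=2, x=2), event by event:
  B1->T, B5->T, B6->T, B5->F, B7->T, B7->T, B7->T, B7->T, B7->F, B8->F
  B9->F, B11->E, B10->T
collecting distinct outcomes: B1=T, B5=T, B5=F, B6=T, B7=T, B7=F, B8=F, B9=F, B10=T, B11=E
Answer: B1=T, B5=T, B5=F, B6=T, B7=T, B7=F, B8=F, B9=F, B10=T, B11=E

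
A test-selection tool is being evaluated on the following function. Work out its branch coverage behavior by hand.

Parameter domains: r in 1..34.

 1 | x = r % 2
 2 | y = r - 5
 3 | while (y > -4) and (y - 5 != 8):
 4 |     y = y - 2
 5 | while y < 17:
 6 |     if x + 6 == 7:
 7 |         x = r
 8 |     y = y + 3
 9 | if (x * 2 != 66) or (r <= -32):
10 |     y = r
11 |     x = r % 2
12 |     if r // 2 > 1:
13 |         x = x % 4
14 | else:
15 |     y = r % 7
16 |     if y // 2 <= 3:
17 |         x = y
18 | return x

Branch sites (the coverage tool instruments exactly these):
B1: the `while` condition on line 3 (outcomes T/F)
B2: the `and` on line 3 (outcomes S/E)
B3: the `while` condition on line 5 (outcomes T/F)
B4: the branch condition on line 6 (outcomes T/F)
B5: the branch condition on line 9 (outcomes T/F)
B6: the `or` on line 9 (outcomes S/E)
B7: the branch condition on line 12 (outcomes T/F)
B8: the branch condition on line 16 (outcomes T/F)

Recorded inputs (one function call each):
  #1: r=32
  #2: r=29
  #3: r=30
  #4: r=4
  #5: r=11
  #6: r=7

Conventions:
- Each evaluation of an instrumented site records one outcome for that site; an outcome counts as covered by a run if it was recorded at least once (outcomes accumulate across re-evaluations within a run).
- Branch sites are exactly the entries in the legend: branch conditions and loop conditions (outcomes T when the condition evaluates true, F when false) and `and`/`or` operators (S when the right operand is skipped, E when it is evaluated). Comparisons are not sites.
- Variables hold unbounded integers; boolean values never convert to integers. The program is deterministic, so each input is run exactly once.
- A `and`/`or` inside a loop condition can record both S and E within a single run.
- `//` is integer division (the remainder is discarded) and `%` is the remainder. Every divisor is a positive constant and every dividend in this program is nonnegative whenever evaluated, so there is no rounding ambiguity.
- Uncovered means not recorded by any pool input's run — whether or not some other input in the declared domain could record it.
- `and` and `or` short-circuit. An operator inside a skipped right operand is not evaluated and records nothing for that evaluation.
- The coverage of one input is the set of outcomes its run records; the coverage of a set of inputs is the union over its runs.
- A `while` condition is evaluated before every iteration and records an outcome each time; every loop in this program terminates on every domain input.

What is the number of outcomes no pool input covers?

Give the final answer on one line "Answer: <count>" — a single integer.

input #1 (r=32): events B2->E, B1->T, B2->E, B1->T, B2->E, B1->T, B2->E, B1->T, B2->E, B1->T, B2->E, B1->T, B2->E, B1->T, ...; covers B1=T, B1=F, B2=E, B3=T, B3=F, B4=F, B5=T, B6=S, B7=T
input #2 (r=29): events B2->E, B1->T, B2->E, B1->T, B2->E, B1->T, B2->E, B1->T, B2->E, B1->T, B2->E, B1->T, B2->E, B1->T, ...; covers B1=T, B1=F, B2=S, B2=E, B3=T, B3=F, B4=T, B4=F, B5=T, B6=S, B7=T
input #3 (r=30): events B2->E, B1->T, B2->E, B1->T, B2->E, B1->T, B2->E, B1->T, B2->E, B1->T, B2->E, B1->T, B2->E, B1->F, ...; covers B1=T, B1=F, B2=E, B3=T, B3=F, B4=F, B5=T, B6=S, B7=T
input #4 (r=4): events B2->E, B1->T, B2->E, B1->T, B2->S, B1->F, B3->T, B4->F, B3->T, B4->F, B3->T, B4->F, B3->T, B4->F, ...; covers B1=T, B1=F, B2=S, B2=E, B3=T, B3=F, B4=F, B5=T, B6=S, B7=T
input #5 (r=11): events B2->E, B1->T, B2->E, B1->T, B2->E, B1->T, B2->E, B1->T, B2->E, B1->T, B2->S, B1->F, B3->T, B4->T, ...; covers B1=T, B1=F, B2=S, B2=E, B3=T, B3=F, B4=T, B4=F, B5=T, B6=S, B7=T
input #6 (r=7): events B2->E, B1->T, B2->E, B1->T, B2->E, B1->T, B2->S, B1->F, B3->T, B4->T, B3->T, B4->F, B3->T, B4->F, ...; covers B1=T, B1=F, B2=S, B2=E, B3=T, B3=F, B4=T, B4=F, B5=T, B6=S, B7=T
union over the pool: B1=T, B1=F, B2=S, B2=E, B3=T, B3=F, B4=T, B4=F, B5=T, B6=S, B7=T
uncovered (5 of 16): B5=F, B6=E, B7=F, B8=T, B8=F

Answer: 5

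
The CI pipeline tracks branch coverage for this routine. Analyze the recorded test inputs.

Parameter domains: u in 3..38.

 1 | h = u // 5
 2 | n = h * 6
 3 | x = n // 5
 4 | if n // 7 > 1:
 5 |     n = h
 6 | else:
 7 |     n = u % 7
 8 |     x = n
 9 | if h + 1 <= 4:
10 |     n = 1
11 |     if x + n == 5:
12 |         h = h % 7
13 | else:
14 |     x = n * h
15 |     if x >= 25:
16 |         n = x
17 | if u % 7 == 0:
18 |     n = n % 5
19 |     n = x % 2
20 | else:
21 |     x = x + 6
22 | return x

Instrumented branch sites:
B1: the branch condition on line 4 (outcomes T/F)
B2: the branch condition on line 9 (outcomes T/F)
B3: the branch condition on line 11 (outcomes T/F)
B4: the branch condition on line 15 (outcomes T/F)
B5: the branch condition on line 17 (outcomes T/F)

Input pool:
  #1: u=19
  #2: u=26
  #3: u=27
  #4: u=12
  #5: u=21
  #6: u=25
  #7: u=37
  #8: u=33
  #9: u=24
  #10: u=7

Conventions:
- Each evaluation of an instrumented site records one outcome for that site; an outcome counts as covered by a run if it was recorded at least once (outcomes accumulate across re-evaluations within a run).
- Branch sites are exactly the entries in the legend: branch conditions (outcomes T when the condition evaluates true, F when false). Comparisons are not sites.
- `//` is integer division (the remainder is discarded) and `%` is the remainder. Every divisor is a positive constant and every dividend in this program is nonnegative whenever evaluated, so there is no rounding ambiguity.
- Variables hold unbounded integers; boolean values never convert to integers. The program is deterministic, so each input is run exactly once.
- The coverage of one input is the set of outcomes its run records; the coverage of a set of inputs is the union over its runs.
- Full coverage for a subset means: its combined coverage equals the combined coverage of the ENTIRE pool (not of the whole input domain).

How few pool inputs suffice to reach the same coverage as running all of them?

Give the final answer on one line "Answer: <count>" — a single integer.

input #1, u=19: events B1->T, B2->T, B3->F, B5->F; outcomes B1=T, B2=T, B3=F, B5=F
input #2, u=26: events B1->T, B2->F, B4->T, B5->F; outcomes B1=T, B2=F, B4=T, B5=F
input #3, u=27: events B1->T, B2->F, B4->T, B5->F; outcomes B1=T, B2=F, B4=T, B5=F
input #4, u=12: events B1->F, B2->T, B3->F, B5->F; outcomes B1=F, B2=T, B3=F, B5=F
input #5, u=21: events B1->T, B2->F, B4->F, B5->T; outcomes B1=T, B2=F, B4=F, B5=T
input #6, u=25: events B1->T, B2->F, B4->T, B5->F; outcomes B1=T, B2=F, B4=T, B5=F
input #7, u=37: events B1->T, B2->F, B4->T, B5->F; outcomes B1=T, B2=F, B4=T, B5=F
input #8, u=33: events B1->T, B2->F, B4->T, B5->F; outcomes B1=T, B2=F, B4=T, B5=F
input #9, u=24: events B1->T, B2->F, B4->F, B5->F; outcomes B1=T, B2=F, B4=F, B5=F
input #10, u=7: events B1->F, B2->T, B3->F, B5->T; outcomes B1=F, B2=T, B3=F, B5=T
together the pool reaches 9 outcomes: B1=T, B1=F, B2=T, B2=F, B3=F, B4=T, B4=F, B5=T, B5=F
every size-1 subset falls short of the 9 outcomes (best: 4/9)
every size-2 subset falls short of the 9 outcomes (best: 8/9)
the canonical winner is {2, 4, 5}: size 3, full 9-outcome coverage, earliest index list among size-3 covers

Answer: 3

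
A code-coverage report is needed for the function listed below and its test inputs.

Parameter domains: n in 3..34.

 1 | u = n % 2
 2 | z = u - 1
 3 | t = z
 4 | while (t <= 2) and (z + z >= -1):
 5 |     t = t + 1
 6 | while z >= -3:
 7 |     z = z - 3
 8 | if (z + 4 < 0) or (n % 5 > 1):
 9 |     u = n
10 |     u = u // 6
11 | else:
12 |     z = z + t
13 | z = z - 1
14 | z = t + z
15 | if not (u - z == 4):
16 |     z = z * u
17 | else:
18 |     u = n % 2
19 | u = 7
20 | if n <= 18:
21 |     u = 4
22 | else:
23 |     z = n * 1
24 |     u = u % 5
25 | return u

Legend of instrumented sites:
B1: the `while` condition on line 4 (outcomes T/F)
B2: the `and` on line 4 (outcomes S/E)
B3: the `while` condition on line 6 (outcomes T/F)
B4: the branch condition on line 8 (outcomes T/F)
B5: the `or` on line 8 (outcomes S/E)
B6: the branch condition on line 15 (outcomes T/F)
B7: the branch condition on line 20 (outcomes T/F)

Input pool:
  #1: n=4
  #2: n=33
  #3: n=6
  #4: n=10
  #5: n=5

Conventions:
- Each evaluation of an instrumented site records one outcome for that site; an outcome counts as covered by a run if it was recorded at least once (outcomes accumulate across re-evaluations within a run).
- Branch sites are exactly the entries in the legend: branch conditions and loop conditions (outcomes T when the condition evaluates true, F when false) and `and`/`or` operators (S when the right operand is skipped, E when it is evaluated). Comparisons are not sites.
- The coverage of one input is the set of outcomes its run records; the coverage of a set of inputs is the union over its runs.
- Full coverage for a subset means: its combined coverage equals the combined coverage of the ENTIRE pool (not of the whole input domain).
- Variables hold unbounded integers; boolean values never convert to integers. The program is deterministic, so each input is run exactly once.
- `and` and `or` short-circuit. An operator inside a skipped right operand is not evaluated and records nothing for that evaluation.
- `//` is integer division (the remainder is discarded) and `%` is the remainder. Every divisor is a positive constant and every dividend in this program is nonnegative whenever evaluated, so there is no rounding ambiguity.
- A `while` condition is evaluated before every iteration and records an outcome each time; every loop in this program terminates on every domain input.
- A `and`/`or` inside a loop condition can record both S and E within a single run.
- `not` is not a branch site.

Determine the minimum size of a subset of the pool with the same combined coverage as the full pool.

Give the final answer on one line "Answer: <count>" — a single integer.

input #1 (n=4): events B2->E, B1->F, B3->T, B3->F, B5->E, B4->T, B6->T, B7->T; covers B1=F, B2=E, B3=T, B3=F, B4=T, B5=E, B6=T, B7=T
input #2 (n=33): events B2->E, B1->T, B2->E, B1->T, B2->E, B1->T, B2->S, B1->F, B3->T, B3->T, B3->F, B5->S, B4->T, B6->T, ...; covers B1=T, B1=F, B2=S, B2=E, B3=T, B3=F, B4=T, B5=S, B6=T, B7=F
input #3 (n=6): events B2->E, B1->F, B3->T, B3->F, B5->E, B4->F, B6->T, B7->T; covers B1=F, B2=E, B3=T, B3=F, B4=F, B5=E, B6=T, B7=T
input #4 (n=10): events B2->E, B1->F, B3->T, B3->F, B5->E, B4->F, B6->T, B7->T; covers B1=F, B2=E, B3=T, B3=F, B4=F, B5=E, B6=T, B7=T
input #5 (n=5): events B2->E, B1->T, B2->E, B1->T, B2->E, B1->T, B2->S, B1->F, B3->T, B3->T, B3->F, B5->S, B4->T, B6->F, ...; covers B1=T, B1=F, B2=S, B2=E, B3=T, B3=F, B4=T, B5=S, B6=F, B7=T
the full pool covers 14 outcomes: B1=T, B1=F, B2=S, B2=E, B3=T, B3=F, B4=T, B4=F, B5=S, B5=E, B6=T, B6=F, B7=T, B7=F
every size-1 subset falls short of the 14 outcomes (best: 10/14)
every size-2 subset falls short of the 14 outcomes (best: 13/14)
at size 3, {2, 3, 5} reaches all 14 outcomes; every lexicographically earlier size-3 subset fails

Answer: 3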